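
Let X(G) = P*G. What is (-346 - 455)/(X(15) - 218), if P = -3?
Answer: 801/263 ≈ 3.0456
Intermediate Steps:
X(G) = -3*G
(-346 - 455)/(X(15) - 218) = (-346 - 455)/(-3*15 - 218) = -801/(-45 - 218) = -801/(-263) = -801*(-1/263) = 801/263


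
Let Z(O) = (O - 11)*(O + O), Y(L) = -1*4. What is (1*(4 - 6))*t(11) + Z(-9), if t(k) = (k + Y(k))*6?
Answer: 276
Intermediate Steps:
Y(L) = -4
Z(O) = 2*O*(-11 + O) (Z(O) = (-11 + O)*(2*O) = 2*O*(-11 + O))
t(k) = -24 + 6*k (t(k) = (k - 4)*6 = (-4 + k)*6 = -24 + 6*k)
(1*(4 - 6))*t(11) + Z(-9) = (1*(4 - 6))*(-24 + 6*11) + 2*(-9)*(-11 - 9) = (1*(-2))*(-24 + 66) + 2*(-9)*(-20) = -2*42 + 360 = -84 + 360 = 276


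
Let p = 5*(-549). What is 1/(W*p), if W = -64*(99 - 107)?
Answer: -1/1405440 ≈ -7.1152e-7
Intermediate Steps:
W = 512 (W = -64*(-8) = 512)
p = -2745
1/(W*p) = 1/(512*(-2745)) = (1/512)*(-1/2745) = -1/1405440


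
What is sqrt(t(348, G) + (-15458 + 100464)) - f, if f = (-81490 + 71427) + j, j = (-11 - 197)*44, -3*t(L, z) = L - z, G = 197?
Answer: 19215 + sqrt(764601)/3 ≈ 19506.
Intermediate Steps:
t(L, z) = -L/3 + z/3 (t(L, z) = -(L - z)/3 = -L/3 + z/3)
j = -9152 (j = -208*44 = -9152)
f = -19215 (f = (-81490 + 71427) - 9152 = -10063 - 9152 = -19215)
sqrt(t(348, G) + (-15458 + 100464)) - f = sqrt((-1/3*348 + (1/3)*197) + (-15458 + 100464)) - 1*(-19215) = sqrt((-116 + 197/3) + 85006) + 19215 = sqrt(-151/3 + 85006) + 19215 = sqrt(254867/3) + 19215 = sqrt(764601)/3 + 19215 = 19215 + sqrt(764601)/3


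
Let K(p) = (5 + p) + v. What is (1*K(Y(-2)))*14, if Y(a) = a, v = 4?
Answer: 98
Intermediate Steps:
K(p) = 9 + p (K(p) = (5 + p) + 4 = 9 + p)
(1*K(Y(-2)))*14 = (1*(9 - 2))*14 = (1*7)*14 = 7*14 = 98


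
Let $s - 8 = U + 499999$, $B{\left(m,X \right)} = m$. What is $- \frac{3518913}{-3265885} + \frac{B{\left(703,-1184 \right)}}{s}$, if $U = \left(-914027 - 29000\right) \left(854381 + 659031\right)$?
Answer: $\frac{5022149975452409666}{4661031483324138545} \approx 1.0775$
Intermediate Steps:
$U = -1427188378124$ ($U = \left(-943027\right) 1513412 = -1427188378124$)
$s = -1427187878117$ ($s = 8 + \left(-1427188378124 + 499999\right) = 8 - 1427187878125 = -1427187878117$)
$- \frac{3518913}{-3265885} + \frac{B{\left(703,-1184 \right)}}{s} = - \frac{3518913}{-3265885} + \frac{703}{-1427187878117} = \left(-3518913\right) \left(- \frac{1}{3265885}\right) + 703 \left(- \frac{1}{1427187878117}\right) = \frac{3518913}{3265885} - \frac{703}{1427187878117} = \frac{5022149975452409666}{4661031483324138545}$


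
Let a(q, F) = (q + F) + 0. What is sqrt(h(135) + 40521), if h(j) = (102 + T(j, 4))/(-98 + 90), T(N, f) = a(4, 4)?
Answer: sqrt(162029)/2 ≈ 201.26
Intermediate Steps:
a(q, F) = F + q (a(q, F) = (F + q) + 0 = F + q)
T(N, f) = 8 (T(N, f) = 4 + 4 = 8)
h(j) = -55/4 (h(j) = (102 + 8)/(-98 + 90) = 110/(-8) = 110*(-1/8) = -55/4)
sqrt(h(135) + 40521) = sqrt(-55/4 + 40521) = sqrt(162029/4) = sqrt(162029)/2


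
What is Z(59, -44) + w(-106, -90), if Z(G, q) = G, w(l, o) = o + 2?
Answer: -29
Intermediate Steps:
w(l, o) = 2 + o
Z(59, -44) + w(-106, -90) = 59 + (2 - 90) = 59 - 88 = -29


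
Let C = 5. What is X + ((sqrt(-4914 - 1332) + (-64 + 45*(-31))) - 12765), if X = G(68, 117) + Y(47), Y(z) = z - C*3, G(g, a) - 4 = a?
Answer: -14071 + 3*I*sqrt(694) ≈ -14071.0 + 79.032*I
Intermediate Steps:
G(g, a) = 4 + a
Y(z) = -15 + z (Y(z) = z - 5*3 = z - 1*15 = z - 15 = -15 + z)
X = 153 (X = (4 + 117) + (-15 + 47) = 121 + 32 = 153)
X + ((sqrt(-4914 - 1332) + (-64 + 45*(-31))) - 12765) = 153 + ((sqrt(-4914 - 1332) + (-64 + 45*(-31))) - 12765) = 153 + ((sqrt(-6246) + (-64 - 1395)) - 12765) = 153 + ((3*I*sqrt(694) - 1459) - 12765) = 153 + ((-1459 + 3*I*sqrt(694)) - 12765) = 153 + (-14224 + 3*I*sqrt(694)) = -14071 + 3*I*sqrt(694)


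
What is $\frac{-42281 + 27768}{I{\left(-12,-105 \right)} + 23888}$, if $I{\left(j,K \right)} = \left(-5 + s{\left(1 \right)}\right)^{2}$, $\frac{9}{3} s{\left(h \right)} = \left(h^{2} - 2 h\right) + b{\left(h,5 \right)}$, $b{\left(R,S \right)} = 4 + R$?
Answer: $- \frac{130617}{215113} \approx -0.6072$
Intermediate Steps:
$s{\left(h \right)} = \frac{4}{3} - \frac{h}{3} + \frac{h^{2}}{3}$ ($s{\left(h \right)} = \frac{\left(h^{2} - 2 h\right) + \left(4 + h\right)}{3} = \frac{4 + h^{2} - h}{3} = \frac{4}{3} - \frac{h}{3} + \frac{h^{2}}{3}$)
$I{\left(j,K \right)} = \frac{121}{9}$ ($I{\left(j,K \right)} = \left(-5 + \left(\frac{4}{3} - \frac{1}{3} + \frac{1^{2}}{3}\right)\right)^{2} = \left(-5 + \left(\frac{4}{3} - \frac{1}{3} + \frac{1}{3} \cdot 1\right)\right)^{2} = \left(-5 + \left(\frac{4}{3} - \frac{1}{3} + \frac{1}{3}\right)\right)^{2} = \left(-5 + \frac{4}{3}\right)^{2} = \left(- \frac{11}{3}\right)^{2} = \frac{121}{9}$)
$\frac{-42281 + 27768}{I{\left(-12,-105 \right)} + 23888} = \frac{-42281 + 27768}{\frac{121}{9} + 23888} = - \frac{14513}{\frac{215113}{9}} = \left(-14513\right) \frac{9}{215113} = - \frac{130617}{215113}$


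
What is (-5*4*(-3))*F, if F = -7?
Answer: -420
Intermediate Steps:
(-5*4*(-3))*F = (-5*4*(-3))*(-7) = -20*(-3)*(-7) = 60*(-7) = -420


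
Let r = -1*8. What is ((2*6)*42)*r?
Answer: -4032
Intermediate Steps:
r = -8
((2*6)*42)*r = ((2*6)*42)*(-8) = (12*42)*(-8) = 504*(-8) = -4032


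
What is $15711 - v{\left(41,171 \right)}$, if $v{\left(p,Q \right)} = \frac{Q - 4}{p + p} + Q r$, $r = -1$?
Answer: $\frac{1302157}{82} \approx 15880.0$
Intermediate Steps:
$v{\left(p,Q \right)} = - Q + \frac{-4 + Q}{2 p}$ ($v{\left(p,Q \right)} = \frac{Q - 4}{p + p} + Q \left(-1\right) = \frac{-4 + Q}{2 p} - Q = - Q + \frac{-4 + Q}{2 p}$)
$15711 - v{\left(41,171 \right)} = 15711 - \frac{-2 + \frac{1}{2} \cdot 171 - 171 \cdot 41}{41} = 15711 - \frac{-2 + \frac{171}{2} - 7011}{41} = 15711 - \frac{1}{41} \left(- \frac{13855}{2}\right) = 15711 - - \frac{13855}{82} = 15711 + \frac{13855}{82} = \frac{1302157}{82}$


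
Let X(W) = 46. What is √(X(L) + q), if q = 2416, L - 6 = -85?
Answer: √2462 ≈ 49.619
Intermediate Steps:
L = -79 (L = 6 - 85 = -79)
√(X(L) + q) = √(46 + 2416) = √2462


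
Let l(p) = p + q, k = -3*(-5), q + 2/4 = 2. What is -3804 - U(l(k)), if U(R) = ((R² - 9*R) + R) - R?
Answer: -15711/4 ≈ -3927.8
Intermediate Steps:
q = 3/2 (q = -½ + 2 = 3/2 ≈ 1.5000)
k = 15
l(p) = 3/2 + p (l(p) = p + 3/2 = 3/2 + p)
U(R) = R² - 9*R (U(R) = (R² - 8*R) - R = R² - 9*R)
-3804 - U(l(k)) = -3804 - (3/2 + 15)*(-9 + (3/2 + 15)) = -3804 - 33*(-9 + 33/2)/2 = -3804 - 33*15/(2*2) = -3804 - 1*495/4 = -3804 - 495/4 = -15711/4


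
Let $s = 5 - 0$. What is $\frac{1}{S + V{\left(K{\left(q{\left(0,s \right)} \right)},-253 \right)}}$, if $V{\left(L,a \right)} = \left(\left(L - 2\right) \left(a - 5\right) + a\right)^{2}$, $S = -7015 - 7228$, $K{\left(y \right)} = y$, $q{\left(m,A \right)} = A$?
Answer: $\frac{1}{1040486} \approx 9.6109 \cdot 10^{-7}$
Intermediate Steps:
$s = 5$ ($s = 5 + 0 = 5$)
$S = -14243$
$V{\left(L,a \right)} = \left(a + \left(-5 + a\right) \left(-2 + L\right)\right)^{2}$ ($V{\left(L,a \right)} = \left(\left(-2 + L\right) \left(-5 + a\right) + a\right)^{2} = \left(\left(-5 + a\right) \left(-2 + L\right) + a\right)^{2} = \left(a + \left(-5 + a\right) \left(-2 + L\right)\right)^{2}$)
$\frac{1}{S + V{\left(K{\left(q{\left(0,s \right)} \right)},-253 \right)}} = \frac{1}{-14243 + \left(10 - -253 - 25 + 5 \left(-253\right)\right)^{2}} = \frac{1}{-14243 + \left(10 + 253 - 25 - 1265\right)^{2}} = \frac{1}{-14243 + \left(-1027\right)^{2}} = \frac{1}{-14243 + 1054729} = \frac{1}{1040486}$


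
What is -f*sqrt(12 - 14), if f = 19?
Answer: -19*I*sqrt(2) ≈ -26.87*I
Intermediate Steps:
-f*sqrt(12 - 14) = -19*sqrt(12 - 14) = -19*sqrt(-2) = -19*I*sqrt(2)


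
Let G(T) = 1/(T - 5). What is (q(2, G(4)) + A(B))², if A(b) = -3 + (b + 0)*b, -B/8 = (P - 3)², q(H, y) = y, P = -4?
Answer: 23611395600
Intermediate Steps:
G(T) = 1/(-5 + T)
B = -392 (B = -8*(-4 - 3)² = -8*(-7)² = -8*49 = -392)
A(b) = -3 + b² (A(b) = -3 + b*b = -3 + b²)
(q(2, G(4)) + A(B))² = (1/(-5 + 4) + (-3 + (-392)²))² = (1/(-1) + (-3 + 153664))² = (-1 + 153661)² = 153660² = 23611395600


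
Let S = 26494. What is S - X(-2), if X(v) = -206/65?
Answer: 1722316/65 ≈ 26497.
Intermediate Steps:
X(v) = -206/65 (X(v) = -206*1/65 = -206/65)
S - X(-2) = 26494 - 1*(-206/65) = 26494 + 206/65 = 1722316/65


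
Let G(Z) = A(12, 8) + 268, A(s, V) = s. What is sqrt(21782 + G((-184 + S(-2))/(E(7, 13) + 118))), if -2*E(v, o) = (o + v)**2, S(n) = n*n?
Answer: sqrt(22062) ≈ 148.53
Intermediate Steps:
S(n) = n**2
E(v, o) = -(o + v)**2/2
G(Z) = 280 (G(Z) = 12 + 268 = 280)
sqrt(21782 + G((-184 + S(-2))/(E(7, 13) + 118))) = sqrt(21782 + 280) = sqrt(22062)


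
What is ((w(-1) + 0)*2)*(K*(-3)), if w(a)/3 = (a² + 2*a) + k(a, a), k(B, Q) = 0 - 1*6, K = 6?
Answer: 756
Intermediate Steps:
k(B, Q) = -6 (k(B, Q) = 0 - 6 = -6)
w(a) = -18 + 3*a² + 6*a (w(a) = 3*((a² + 2*a) - 6) = 3*(-6 + a² + 2*a) = -18 + 3*a² + 6*a)
((w(-1) + 0)*2)*(K*(-3)) = (((-18 + 3*(-1)² + 6*(-1)) + 0)*2)*(6*(-3)) = (((-18 + 3*1 - 6) + 0)*2)*(-18) = (((-18 + 3 - 6) + 0)*2)*(-18) = ((-21 + 0)*2)*(-18) = -21*2*(-18) = -42*(-18) = 756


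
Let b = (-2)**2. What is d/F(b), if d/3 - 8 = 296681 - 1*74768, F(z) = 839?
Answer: 665763/839 ≈ 793.52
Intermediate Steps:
b = 4
d = 665763 (d = 24 + 3*(296681 - 1*74768) = 24 + 3*(296681 - 74768) = 24 + 3*221913 = 24 + 665739 = 665763)
d/F(b) = 665763/839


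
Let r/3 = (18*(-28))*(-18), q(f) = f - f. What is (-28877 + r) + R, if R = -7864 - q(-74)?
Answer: -9525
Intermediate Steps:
q(f) = 0
r = 27216 (r = 3*((18*(-28))*(-18)) = 3*(-504*(-18)) = 3*9072 = 27216)
R = -7864 (R = -7864 - 1*0 = -7864 + 0 = -7864)
(-28877 + r) + R = (-28877 + 27216) - 7864 = -1661 - 7864 = -9525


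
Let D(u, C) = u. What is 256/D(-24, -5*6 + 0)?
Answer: -32/3 ≈ -10.667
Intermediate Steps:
256/D(-24, -5*6 + 0) = 256/(-24) = 256*(-1/24) = -32/3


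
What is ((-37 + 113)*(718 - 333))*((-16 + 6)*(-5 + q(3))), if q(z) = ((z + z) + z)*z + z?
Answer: -7315000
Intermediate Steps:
q(z) = z + 3*z² (q(z) = (2*z + z)*z + z = (3*z)*z + z = 3*z² + z = z + 3*z²)
((-37 + 113)*(718 - 333))*((-16 + 6)*(-5 + q(3))) = ((-37 + 113)*(718 - 333))*((-16 + 6)*(-5 + 3*(1 + 3*3))) = (76*385)*(-10*(-5 + 3*(1 + 9))) = 29260*(-10*(-5 + 3*10)) = 29260*(-10*(-5 + 30)) = 29260*(-10*25) = 29260*(-250) = -7315000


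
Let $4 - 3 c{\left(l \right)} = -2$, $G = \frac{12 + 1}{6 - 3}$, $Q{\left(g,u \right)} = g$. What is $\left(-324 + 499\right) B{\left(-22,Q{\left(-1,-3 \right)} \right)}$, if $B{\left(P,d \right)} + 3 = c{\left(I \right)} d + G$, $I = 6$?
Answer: $- \frac{350}{3} \approx -116.67$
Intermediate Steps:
$G = \frac{13}{3} \approx 4.3333$
$c{\left(l \right)} = 2$ ($c{\left(l \right)} = \frac{4}{3} - - \frac{2}{3} = \frac{4}{3} + \frac{2}{3} = 2$)
$B{\left(P,d \right)} = \frac{4}{3} + 2 d$ ($B{\left(P,d \right)} = -3 + \left(2 d + \frac{13}{3}\right) = -3 + \left(\frac{13}{3} + 2 d\right) = \frac{4}{3} + 2 d$)
$\left(-324 + 499\right) B{\left(-22,Q{\left(-1,-3 \right)} \right)} = \left(-324 + 499\right) \left(\frac{4}{3} + 2 \left(-1\right)\right) = 175 \left(\frac{4}{3} - 2\right) = 175 \left(- \frac{2}{3}\right) = - \frac{350}{3}$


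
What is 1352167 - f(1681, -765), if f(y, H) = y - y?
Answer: 1352167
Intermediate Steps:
f(y, H) = 0
1352167 - f(1681, -765) = 1352167 - 1*0 = 1352167 + 0 = 1352167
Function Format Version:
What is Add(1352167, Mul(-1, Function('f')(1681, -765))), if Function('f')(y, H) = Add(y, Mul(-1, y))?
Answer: 1352167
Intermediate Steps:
Function('f')(y, H) = 0
Add(1352167, Mul(-1, Function('f')(1681, -765))) = Add(1352167, Mul(-1, 0)) = Add(1352167, 0) = 1352167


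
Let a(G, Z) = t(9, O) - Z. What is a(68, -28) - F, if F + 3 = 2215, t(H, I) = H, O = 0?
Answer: -2175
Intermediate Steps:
F = 2212 (F = -3 + 2215 = 2212)
a(G, Z) = 9 - Z
a(68, -28) - F = (9 - 1*(-28)) - 1*2212 = (9 + 28) - 2212 = 37 - 2212 = -2175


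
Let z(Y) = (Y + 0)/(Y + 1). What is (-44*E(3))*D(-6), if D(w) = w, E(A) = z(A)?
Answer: 198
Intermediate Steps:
z(Y) = Y/(1 + Y)
E(A) = A/(1 + A)
(-44*E(3))*D(-6) = -132/(1 + 3)*(-6) = -132/4*(-6) = -44*¾*(-6) = -33*(-6) = 198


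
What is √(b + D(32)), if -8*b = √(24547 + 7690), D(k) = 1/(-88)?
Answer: √(-22 - 242*√32237)/44 ≈ 4.7386*I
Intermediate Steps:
D(k) = -1/88
b = -√32237/8 (b = -√(24547 + 7690)/8 = -√32237/8 ≈ -22.443)
√(b + D(32)) = √(-√32237/8 - 1/88) = √(-1/88 - √32237/8)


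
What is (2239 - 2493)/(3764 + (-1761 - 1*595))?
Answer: -127/704 ≈ -0.18040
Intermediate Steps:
(2239 - 2493)/(3764 + (-1761 - 1*595)) = -254/(3764 + (-1761 - 595)) = -254/(3764 - 2356) = -254/1408 = -254*1/1408 = -127/704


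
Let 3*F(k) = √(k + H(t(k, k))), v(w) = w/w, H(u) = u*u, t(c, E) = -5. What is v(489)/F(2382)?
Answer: 3*√2407/2407 ≈ 0.061148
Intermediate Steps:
H(u) = u²
v(w) = 1
F(k) = √(25 + k)/3 (F(k) = √(k + (-5)²)/3 = √(k + 25)/3 = √(25 + k)/3)
v(489)/F(2382) = 1/(√(25 + 2382)/3) = 1/(√2407/3) = 1*(3*√2407/2407) = 3*√2407/2407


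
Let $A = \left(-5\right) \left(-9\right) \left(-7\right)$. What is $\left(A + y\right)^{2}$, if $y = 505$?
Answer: $36100$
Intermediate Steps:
$A = -315$ ($A = 45 \left(-7\right) = -315$)
$\left(A + y\right)^{2} = \left(-315 + 505\right)^{2} = 190^{2} = 36100$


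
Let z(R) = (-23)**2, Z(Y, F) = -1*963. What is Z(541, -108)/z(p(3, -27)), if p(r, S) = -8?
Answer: -963/529 ≈ -1.8204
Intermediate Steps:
Z(Y, F) = -963
z(R) = 529
Z(541, -108)/z(p(3, -27)) = -963/529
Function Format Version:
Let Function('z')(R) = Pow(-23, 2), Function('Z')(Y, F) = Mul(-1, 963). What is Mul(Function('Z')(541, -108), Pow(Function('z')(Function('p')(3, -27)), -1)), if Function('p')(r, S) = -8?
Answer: Rational(-963, 529) ≈ -1.8204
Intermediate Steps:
Function('Z')(Y, F) = -963
Function('z')(R) = 529
Mul(Function('Z')(541, -108), Pow(Function('z')(Function('p')(3, -27)), -1)) = Mul(-963, Pow(529, -1)) = Mul(-963, Rational(1, 529)) = Rational(-963, 529)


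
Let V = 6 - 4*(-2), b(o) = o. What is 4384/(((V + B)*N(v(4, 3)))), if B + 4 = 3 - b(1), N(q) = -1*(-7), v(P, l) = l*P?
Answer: 1096/21 ≈ 52.190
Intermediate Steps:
v(P, l) = P*l
N(q) = 7
V = 14 (V = 6 + 8 = 14)
B = -2 (B = -4 + (3 - 1*1) = -4 + (3 - 1) = -4 + 2 = -2)
4384/(((V + B)*N(v(4, 3)))) = 4384/(((14 - 2)*7)) = 4384/((12*7)) = 4384/84 = 4384*(1/84) = 1096/21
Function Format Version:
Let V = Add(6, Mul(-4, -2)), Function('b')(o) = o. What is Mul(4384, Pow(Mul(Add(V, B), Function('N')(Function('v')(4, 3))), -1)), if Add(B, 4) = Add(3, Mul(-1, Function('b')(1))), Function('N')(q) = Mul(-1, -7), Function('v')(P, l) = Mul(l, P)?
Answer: Rational(1096, 21) ≈ 52.190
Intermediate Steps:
Function('v')(P, l) = Mul(P, l)
Function('N')(q) = 7
V = 14 (V = Add(6, 8) = 14)
B = -2 (B = Add(-4, Add(3, Mul(-1, 1))) = Add(-4, Add(3, -1)) = Add(-4, 2) = -2)
Mul(4384, Pow(Mul(Add(V, B), Function('N')(Function('v')(4, 3))), -1)) = Mul(4384, Pow(Mul(Add(14, -2), 7), -1)) = Mul(4384, Pow(Mul(12, 7), -1)) = Mul(4384, Pow(84, -1)) = Mul(4384, Rational(1, 84)) = Rational(1096, 21)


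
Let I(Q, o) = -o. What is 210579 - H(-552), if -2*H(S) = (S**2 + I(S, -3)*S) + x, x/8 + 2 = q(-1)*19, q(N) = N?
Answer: 362019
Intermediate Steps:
x = -168 (x = -16 + 8*(-1*19) = -16 + 8*(-19) = -16 - 152 = -168)
H(S) = 84 - 3*S/2 - S**2/2 (H(S) = -((S**2 + (-1*(-3))*S) - 168)/2 = -((S**2 + 3*S) - 168)/2 = -(-168 + S**2 + 3*S)/2 = 84 - 3*S/2 - S**2/2)
210579 - H(-552) = 210579 - (84 - 3/2*(-552) - 1/2*(-552)**2) = 210579 - (84 + 828 - 1/2*304704) = 210579 - (84 + 828 - 152352) = 210579 - 1*(-151440) = 210579 + 151440 = 362019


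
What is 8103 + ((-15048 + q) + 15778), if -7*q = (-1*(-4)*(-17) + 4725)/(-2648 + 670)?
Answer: 122306375/13846 ≈ 8833.3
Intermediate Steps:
q = 4657/13846 (q = -(-1*(-4)*(-17) + 4725)/(7*(-2648 + 670)) = -(4*(-17) + 4725)/(7*(-1978)) = -(-68 + 4725)*(-1)/(7*1978) = -4657*(-1)/(7*1978) = -⅐*(-4657/1978) = 4657/13846 ≈ 0.33634)
8103 + ((-15048 + q) + 15778) = 8103 + ((-15048 + 4657/13846) + 15778) = 8103 + (-208349951/13846 + 15778) = 8103 + 10112237/13846 = 122306375/13846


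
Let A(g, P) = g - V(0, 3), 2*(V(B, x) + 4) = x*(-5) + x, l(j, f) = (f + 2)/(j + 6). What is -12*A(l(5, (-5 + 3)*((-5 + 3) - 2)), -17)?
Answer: -1440/11 ≈ -130.91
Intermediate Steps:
l(j, f) = (2 + f)/(6 + j)
V(B, x) = -4 - 2*x (V(B, x) = -4 + (x*(-5) + x)/2 = -4 + (-5*x + x)/2 = -4 + (-4*x)/2 = -4 - 2*x)
A(g, P) = 10 + g (A(g, P) = g - (-4 - 2*3) = g - (-4 - 6) = g - 1*(-10) = g + 10 = 10 + g)
-12*A(l(5, (-5 + 3)*((-5 + 3) - 2)), -17) = -12*(10 + (2 + (-5 + 3)*((-5 + 3) - 2))/(6 + 5)) = -12*(10 + (2 - 2*(-2 - 2))/11) = -12*(10 + (2 - 2*(-4))/11) = -12*(10 + (2 + 8)/11) = -12*(10 + (1/11)*10) = -12*(10 + 10/11) = -12*120/11 = -1440/11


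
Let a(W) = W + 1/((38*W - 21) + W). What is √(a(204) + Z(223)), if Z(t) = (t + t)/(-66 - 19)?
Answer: √273470109/1173 ≈ 14.098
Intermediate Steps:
Z(t) = -2*t/85 (Z(t) = (2*t)/(-85) = (2*t)*(-1/85) = -2*t/85)
a(W) = W + 1/(-21 + 39*W) (a(W) = W + 1/((-21 + 38*W) + W) = W + 1/(-21 + 39*W))
√(a(204) + Z(223)) = √((1 - 21*204 + 39*204²)/(3*(-7 + 13*204)) - 2/85*223) = √((1 - 4284 + 39*41616)/(3*(-7 + 2652)) - 446/85) = √((⅓)*(1 - 4284 + 1623024)/2645 - 446/85) = √((⅓)*(1/2645)*1618741 - 446/85) = √(1618741/7935 - 446/85) = √(5362159/26979) = √273470109/1173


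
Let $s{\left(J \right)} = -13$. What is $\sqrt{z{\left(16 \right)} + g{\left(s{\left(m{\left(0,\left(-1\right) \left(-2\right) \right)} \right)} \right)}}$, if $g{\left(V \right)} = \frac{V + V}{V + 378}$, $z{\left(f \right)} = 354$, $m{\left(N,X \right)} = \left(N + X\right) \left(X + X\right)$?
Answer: $\frac{4 \sqrt{2947010}}{365} \approx 18.813$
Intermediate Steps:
$m{\left(N,X \right)} = 2 X \left(N + X\right)$ ($m{\left(N,X \right)} = \left(N + X\right) 2 X = 2 X \left(N + X\right)$)
$g{\left(V \right)} = \frac{2 V}{378 + V}$
$\sqrt{z{\left(16 \right)} + g{\left(s{\left(m{\left(0,\left(-1\right) \left(-2\right) \right)} \right)} \right)}} = \sqrt{354 + 2 \left(-13\right) \frac{1}{378 - 13}} = \sqrt{354 + 2 \left(-13\right) \frac{1}{365}} = \sqrt{354 - \frac{26}{365}} = \sqrt{\frac{129184}{365}} = \frac{4 \sqrt{2947010}}{365}$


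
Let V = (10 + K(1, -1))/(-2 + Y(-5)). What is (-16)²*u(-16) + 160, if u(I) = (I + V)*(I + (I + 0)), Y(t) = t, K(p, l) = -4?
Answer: 967776/7 ≈ 1.3825e+5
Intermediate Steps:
V = -6/7 (V = (10 - 4)/(-2 - 5) = 6/(-7) = 6*(-⅐) = -6/7 ≈ -0.85714)
u(I) = 2*I*(-6/7 + I) (u(I) = (I - 6/7)*(I + (I + 0)) = (-6/7 + I)*(I + I) = (-6/7 + I)*(2*I) = 2*I*(-6/7 + I))
(-16)²*u(-16) + 160 = (-16)²*((2/7)*(-16)*(-6 + 7*(-16))) + 160 = 256*((2/7)*(-16)*(-6 - 112)) + 160 = 256*((2/7)*(-16)*(-118)) + 160 = 256*(3776/7) + 160 = 966656/7 + 160 = 967776/7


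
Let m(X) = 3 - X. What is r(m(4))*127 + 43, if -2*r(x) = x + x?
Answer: 170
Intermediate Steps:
r(x) = -x (r(x) = -(x + x)/2 = -x)
r(m(4))*127 + 43 = -(3 - 1*4)*127 + 43 = -(3 - 4)*127 + 43 = -1*(-1)*127 + 43 = 1*127 + 43 = 127 + 43 = 170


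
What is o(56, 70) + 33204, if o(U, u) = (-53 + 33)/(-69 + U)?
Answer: 431672/13 ≈ 33206.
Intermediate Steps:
o(U, u) = -20/(-69 + U)
o(56, 70) + 33204 = -20/(-69 + 56) + 33204 = -20/(-13) + 33204 = -20*(-1/13) + 33204 = 20/13 + 33204 = 431672/13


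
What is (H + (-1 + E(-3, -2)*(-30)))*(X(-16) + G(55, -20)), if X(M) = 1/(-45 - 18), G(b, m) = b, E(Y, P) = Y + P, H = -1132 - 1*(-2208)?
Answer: 606200/9 ≈ 67356.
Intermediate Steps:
H = 1076 (H = -1132 + 2208 = 1076)
E(Y, P) = P + Y
X(M) = -1/63 (X(M) = 1/(-63) = -1/63)
(H + (-1 + E(-3, -2)*(-30)))*(X(-16) + G(55, -20)) = (1076 + (-1 + (-2 - 3)*(-30)))*(-1/63 + 55) = (1076 + (-1 - 5*(-30)))*(3464/63) = (1076 + (-1 + 150))*(3464/63) = (1076 + 149)*(3464/63) = 1225*(3464/63) = 606200/9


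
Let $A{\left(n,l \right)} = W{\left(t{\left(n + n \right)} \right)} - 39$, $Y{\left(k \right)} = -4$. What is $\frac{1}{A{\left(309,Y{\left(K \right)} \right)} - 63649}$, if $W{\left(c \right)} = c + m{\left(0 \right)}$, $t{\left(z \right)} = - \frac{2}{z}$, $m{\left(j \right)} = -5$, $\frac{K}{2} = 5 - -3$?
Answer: $- \frac{309}{19681138} \approx -1.57 \cdot 10^{-5}$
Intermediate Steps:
$K = 16$ ($K = 2 \left(5 - -3\right) = 2 \left(5 + 3\right) = 2 \cdot 8 = 16$)
$W{\left(c \right)} = -5 + c$ ($W{\left(c \right)} = c - 5 = -5 + c$)
$A{\left(n,l \right)} = -44 - \frac{1}{n}$ ($A{\left(n,l \right)} = \left(-5 - \frac{2}{n + n}\right) - 39 = \left(-5 - \frac{2}{2 n}\right) - 39 = \left(-5 - 2 \frac{1}{2 n}\right) - 39 = \left(-5 - \frac{1}{n}\right) - 39 = -44 - \frac{1}{n}$)
$\frac{1}{A{\left(309,Y{\left(K \right)} \right)} - 63649} = \frac{1}{\left(-44 - \frac{1}{309}\right) - 63649} = \frac{1}{- \frac{13597}{309} - 63649} = \frac{1}{- \frac{19681138}{309}} = - \frac{309}{19681138}$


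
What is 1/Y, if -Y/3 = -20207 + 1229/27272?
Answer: 27272/1653252225 ≈ 1.6496e-5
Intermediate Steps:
Y = 1653252225/27272 (Y = -3*(-20207 + 1229/27272) = -3*(-551084075/27272) = 1653252225/27272 ≈ 60621.)
1/Y = 1/(1653252225/27272) = 27272/1653252225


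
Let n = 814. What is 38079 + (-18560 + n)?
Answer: 20333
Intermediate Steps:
38079 + (-18560 + n) = 38079 + (-18560 + 814) = 38079 - 17746 = 20333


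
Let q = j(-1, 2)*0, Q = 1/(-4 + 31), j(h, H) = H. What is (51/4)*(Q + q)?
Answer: 17/36 ≈ 0.47222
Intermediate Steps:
Q = 1/27 ≈ 0.037037
q = 0 (q = 2*0 = 0)
(51/4)*(Q + q) = (51/4)*(1/27 + 0) = (51*(¼))*(1/27) = (51/4)*(1/27) = 17/36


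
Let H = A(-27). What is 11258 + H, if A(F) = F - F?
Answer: 11258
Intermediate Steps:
A(F) = 0
H = 0
11258 + H = 11258 + 0 = 11258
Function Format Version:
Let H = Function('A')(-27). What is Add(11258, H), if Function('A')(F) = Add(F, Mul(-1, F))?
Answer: 11258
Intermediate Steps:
Function('A')(F) = 0
H = 0
Add(11258, H) = Add(11258, 0) = 11258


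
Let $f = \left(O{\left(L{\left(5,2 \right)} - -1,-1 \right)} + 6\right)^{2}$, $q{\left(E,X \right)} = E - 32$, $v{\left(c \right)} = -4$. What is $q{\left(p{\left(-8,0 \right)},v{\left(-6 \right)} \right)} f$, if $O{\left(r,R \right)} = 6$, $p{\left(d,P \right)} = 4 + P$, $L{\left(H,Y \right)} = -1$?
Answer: $-4032$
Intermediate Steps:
$q{\left(E,X \right)} = -32 + E$
$f = 144$ ($f = \left(6 + 6\right)^{2} = 12^{2} = 144$)
$q{\left(p{\left(-8,0 \right)},v{\left(-6 \right)} \right)} f = \left(-32 + \left(4 + 0\right)\right) 144 = \left(-32 + 4\right) 144 = \left(-28\right) 144 = -4032$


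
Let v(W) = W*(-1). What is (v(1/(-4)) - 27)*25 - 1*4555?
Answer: -20895/4 ≈ -5223.8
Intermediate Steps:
v(W) = -W
(v(1/(-4)) - 27)*25 - 1*4555 = (-1/(-4) - 27)*25 - 1*4555 = (-1*(-¼) - 27)*25 - 4555 = (¼ - 27)*25 - 4555 = -107/4*25 - 4555 = -2675/4 - 4555 = -20895/4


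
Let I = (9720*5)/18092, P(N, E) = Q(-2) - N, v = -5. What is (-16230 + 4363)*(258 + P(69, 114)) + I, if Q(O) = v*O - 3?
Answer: -10520178286/4523 ≈ -2.3259e+6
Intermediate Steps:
Q(O) = -3 - 5*O (Q(O) = -5*O - 3 = -3 - 5*O)
P(N, E) = 7 - N (P(N, E) = (-3 - 5*(-2)) - N = (-3 + 10) - N = 7 - N)
I = 12150/4523 (I = 48600*(1/18092) = 12150/4523 ≈ 2.6863)
(-16230 + 4363)*(258 + P(69, 114)) + I = (-16230 + 4363)*(258 + (7 - 1*69)) + 12150/4523 = -11867*(258 + (7 - 69)) + 12150/4523 = -11867*(258 - 62) + 12150/4523 = -11867*196 + 12150/4523 = -2325932 + 12150/4523 = -10520178286/4523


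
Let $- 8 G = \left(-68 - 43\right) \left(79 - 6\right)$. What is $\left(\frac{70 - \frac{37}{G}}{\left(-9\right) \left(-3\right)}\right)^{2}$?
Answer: $\frac{234763684}{34963569} \approx 6.7145$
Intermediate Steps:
$G = \frac{8103}{8}$ ($G = - \frac{\left(-68 - 43\right) \left(79 - 6\right)}{8} = - \frac{\left(-111\right) 73}{8} = \left(- \frac{1}{8}\right) \left(-8103\right) = \frac{8103}{8} \approx 1012.9$)
$\left(\frac{70 - \frac{37}{G}}{\left(-9\right) \left(-3\right)}\right)^{2} = \left(\frac{70 - \frac{37}{\frac{8103}{8}}}{\left(-9\right) \left(-3\right)}\right)^{2} = \left(\frac{70 - \frac{8}{219}}{27}\right)^{2} = \left(\left(70 - \frac{8}{219}\right) \frac{1}{27}\right)^{2} = \left(\frac{15322}{219} \cdot \frac{1}{27}\right)^{2} = \left(\frac{15322}{5913}\right)^{2} = \frac{234763684}{34963569}$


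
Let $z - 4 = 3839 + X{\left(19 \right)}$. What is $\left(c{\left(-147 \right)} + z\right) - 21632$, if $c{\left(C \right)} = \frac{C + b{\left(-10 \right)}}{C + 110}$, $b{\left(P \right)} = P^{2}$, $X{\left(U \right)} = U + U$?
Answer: $- \frac{656740}{37} \approx -17750.0$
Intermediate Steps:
$X{\left(U \right)} = 2 U$
$z = 3881$ ($z = 4 + \left(3839 + 2 \cdot 19\right) = 4 + \left(3839 + 38\right) = 4 + 3877 = 3881$)
$c{\left(C \right)} = \frac{100 + C}{110 + C}$ ($c{\left(C \right)} = \frac{C + \left(-10\right)^{2}}{C + 110} = \frac{C + 100}{110 + C} = \frac{100 + C}{110 + C}$)
$\left(c{\left(-147 \right)} + z\right) - 21632 = \left(\frac{100 - 147}{110 - 147} + 3881\right) - 21632 = \left(\frac{1}{-37} \left(-47\right) + 3881\right) - 21632 = \left(\left(- \frac{1}{37}\right) \left(-47\right) + 3881\right) - 21632 = \left(\frac{47}{37} + 3881\right) - 21632 = \frac{143644}{37} - 21632 = - \frac{656740}{37}$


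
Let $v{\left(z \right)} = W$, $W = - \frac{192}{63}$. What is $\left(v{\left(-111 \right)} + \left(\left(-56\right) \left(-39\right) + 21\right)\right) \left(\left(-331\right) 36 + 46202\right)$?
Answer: $\frac{226488418}{3} \approx 7.5496 \cdot 10^{7}$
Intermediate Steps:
$W = - \frac{64}{21}$ ($W = \left(-192\right) \frac{1}{63} = - \frac{64}{21} \approx -3.0476$)
$v{\left(z \right)} = - \frac{64}{21}$
$\left(v{\left(-111 \right)} + \left(\left(-56\right) \left(-39\right) + 21\right)\right) \left(\left(-331\right) 36 + 46202\right) = \left(- \frac{64}{21} + \left(\left(-56\right) \left(-39\right) + 21\right)\right) \left(\left(-331\right) 36 + 46202\right) = \left(- \frac{64}{21} + \left(2184 + 21\right)\right) \left(-11916 + 46202\right) = \left(- \frac{64}{21} + 2205\right) 34286 = \frac{46241}{21} \cdot 34286 = \frac{226488418}{3}$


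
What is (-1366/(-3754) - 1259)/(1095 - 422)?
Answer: -2362460/1263221 ≈ -1.8702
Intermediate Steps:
(-1366/(-3754) - 1259)/(1095 - 422) = (-1366*(-1/3754) - 1259)/673 = (683/1877 - 1259)*(1/673) = -2362460/1877*1/673 = -2362460/1263221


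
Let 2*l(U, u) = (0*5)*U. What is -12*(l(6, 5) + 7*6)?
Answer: -504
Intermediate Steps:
l(U, u) = 0 (l(U, u) = ((0*5)*U)/2 = (0*U)/2 = (½)*0 = 0)
-12*(l(6, 5) + 7*6) = -12*(0 + 7*6) = -12*(0 + 42) = -12*42 = -504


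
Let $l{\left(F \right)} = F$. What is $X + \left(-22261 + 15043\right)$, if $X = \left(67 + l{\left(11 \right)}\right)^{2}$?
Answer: $-1134$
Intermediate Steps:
$X = 6084$ ($X = \left(67 + 11\right)^{2} = 78^{2} = 6084$)
$X + \left(-22261 + 15043\right) = 6084 + \left(-22261 + 15043\right) = 6084 - 7218 = -1134$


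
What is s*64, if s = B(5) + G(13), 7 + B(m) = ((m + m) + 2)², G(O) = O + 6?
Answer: 9984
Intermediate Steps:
G(O) = 6 + O
B(m) = -7 + (2 + 2*m)² (B(m) = -7 + ((m + m) + 2)² = -7 + (2*m + 2)² = -7 + (2 + 2*m)²)
s = 156 (s = (-7 + 4*(1 + 5)²) + (6 + 13) = (-7 + 4*6²) + 19 = (-7 + 4*36) + 19 = (-7 + 144) + 19 = 137 + 19 = 156)
s*64 = 156*64 = 9984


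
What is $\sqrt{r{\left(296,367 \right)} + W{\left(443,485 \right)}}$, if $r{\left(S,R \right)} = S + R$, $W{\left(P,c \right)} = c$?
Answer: $2 \sqrt{287} \approx 33.882$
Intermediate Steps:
$r{\left(S,R \right)} = R + S$
$\sqrt{r{\left(296,367 \right)} + W{\left(443,485 \right)}} = \sqrt{\left(367 + 296\right) + 485} = \sqrt{663 + 485} = \sqrt{1148} = 2 \sqrt{287}$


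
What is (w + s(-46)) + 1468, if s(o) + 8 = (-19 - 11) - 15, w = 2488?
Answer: 3903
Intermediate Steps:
s(o) = -53 (s(o) = -8 + ((-19 - 11) - 15) = -8 + (-30 - 15) = -8 - 45 = -53)
(w + s(-46)) + 1468 = (2488 - 53) + 1468 = 2435 + 1468 = 3903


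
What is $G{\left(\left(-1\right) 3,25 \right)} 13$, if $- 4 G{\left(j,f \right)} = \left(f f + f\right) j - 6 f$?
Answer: $6825$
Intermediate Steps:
$G{\left(j,f \right)} = \frac{3 f}{2} - \frac{j \left(f + f^{2}\right)}{4}$ ($G{\left(j,f \right)} = - \frac{\left(f f + f\right) j - 6 f}{4} = - \frac{\left(f^{2} + f\right) j - 6 f}{4} = - \frac{\left(f + f^{2}\right) j - 6 f}{4} = - \frac{j \left(f + f^{2}\right) - 6 f}{4} = - \frac{- 6 f + j \left(f + f^{2}\right)}{4} = \frac{3 f}{2} - \frac{j \left(f + f^{2}\right)}{4}$)
$G{\left(\left(-1\right) 3,25 \right)} 13 = \frac{1}{4} \cdot 25 \left(6 - \left(-1\right) 3 - 25 \left(\left(-1\right) 3\right)\right) 13 = \frac{1}{4} \cdot 25 \left(6 - -3 - 25 \left(-3\right)\right) 13 = \frac{1}{4} \cdot 25 \left(6 + 3 + 75\right) 13 = \frac{1}{4} \cdot 25 \cdot 84 \cdot 13 = 525 \cdot 13 = 6825$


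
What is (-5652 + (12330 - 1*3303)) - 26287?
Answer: -22912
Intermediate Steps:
(-5652 + (12330 - 1*3303)) - 26287 = (-5652 + (12330 - 3303)) - 26287 = (-5652 + 9027) - 26287 = 3375 - 26287 = -22912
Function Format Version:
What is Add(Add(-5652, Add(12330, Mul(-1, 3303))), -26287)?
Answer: -22912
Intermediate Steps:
Add(Add(-5652, Add(12330, Mul(-1, 3303))), -26287) = Add(Add(-5652, Add(12330, -3303)), -26287) = Add(Add(-5652, 9027), -26287) = Add(3375, -26287) = -22912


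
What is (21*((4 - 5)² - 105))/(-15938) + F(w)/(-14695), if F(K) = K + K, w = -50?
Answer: 259136/1801607 ≈ 0.14384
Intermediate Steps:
F(K) = 2*K
(21*((4 - 5)² - 105))/(-15938) + F(w)/(-14695) = (21*((4 - 5)² - 105))/(-15938) + (2*(-50))/(-14695) = (21*((-1)² - 105))*(-1/15938) - 100*(-1/14695) = (21*(1 - 105))*(-1/15938) + 20/2939 = (21*(-104))*(-1/15938) + 20/2939 = -2184*(-1/15938) + 20/2939 = 84/613 + 20/2939 = 259136/1801607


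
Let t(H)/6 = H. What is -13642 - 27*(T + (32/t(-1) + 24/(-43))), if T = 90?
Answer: -684256/43 ≈ -15913.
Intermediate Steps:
t(H) = 6*H
-13642 - 27*(T + (32/t(-1) + 24/(-43))) = -13642 - 27*(90 + (32/((6*(-1))) + 24/(-43))) = -13642 - 27*(90 + (32/(-6) + 24*(-1/43))) = -13642 - 27*(90 + (32*(-1/6) - 24/43)) = -13642 - 27*(90 + (-16/3 - 24/43)) = -13642 - 27*(90 - 760/129) = -13642 - 27*10850/129 = -13642 - 97650/43 = -684256/43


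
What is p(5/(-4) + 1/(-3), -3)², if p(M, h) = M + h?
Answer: 3025/144 ≈ 21.007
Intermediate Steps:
p(5/(-4) + 1/(-3), -3)² = ((5/(-4) + 1/(-3)) - 3)² = ((5*(-¼) + 1*(-⅓)) - 3)² = ((-5/4 - ⅓) - 3)² = (-19/12 - 3)² = (-55/12)² = 3025/144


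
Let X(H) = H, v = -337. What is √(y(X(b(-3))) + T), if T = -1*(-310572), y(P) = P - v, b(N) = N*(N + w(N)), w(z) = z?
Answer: √310927 ≈ 557.61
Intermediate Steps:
b(N) = 2*N² (b(N) = N*(N + N) = N*(2*N) = 2*N²)
y(P) = 337 + P (y(P) = P - 1*(-337) = P + 337 = 337 + P)
T = 310572
√(y(X(b(-3))) + T) = √((337 + 2*(-3)²) + 310572) = √((337 + 2*9) + 310572) = √((337 + 18) + 310572) = √(355 + 310572) = √310927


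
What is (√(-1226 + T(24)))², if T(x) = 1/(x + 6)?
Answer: -36779/30 ≈ -1226.0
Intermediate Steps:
T(x) = 1/(6 + x)
(√(-1226 + T(24)))² = (√(-1226 + 1/(6 + 24)))² = (√(-1226 + 1/30))² = (√(-36779/30))² = (I*√1103370/30)² = -36779/30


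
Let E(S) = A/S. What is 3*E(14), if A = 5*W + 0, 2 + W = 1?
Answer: -15/14 ≈ -1.0714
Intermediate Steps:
W = -1 (W = -2 + 1 = -1)
A = -5 (A = 5*(-1) + 0 = -5 + 0 = -5)
E(S) = -5/S
3*E(14) = 3*(-5/14) = -15/14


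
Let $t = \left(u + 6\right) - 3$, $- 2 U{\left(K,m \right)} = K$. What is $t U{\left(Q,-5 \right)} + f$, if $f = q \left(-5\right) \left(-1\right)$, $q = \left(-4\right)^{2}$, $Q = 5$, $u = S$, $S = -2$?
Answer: $\frac{155}{2} \approx 77.5$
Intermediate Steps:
$u = -2$
$U{\left(K,m \right)} = - \frac{K}{2}$
$t = 1$ ($t = \left(-2 + 6\right) - 3 = 4 - 3 = 1$)
$q = 16$
$f = 80$ ($f = 16 \left(-5\right) \left(-1\right) = \left(-80\right) \left(-1\right) = 80$)
$t U{\left(Q,-5 \right)} + f = 1 \left(\left(- \frac{1}{2}\right) 5\right) + 80 = 1 \left(- \frac{5}{2}\right) + 80 = - \frac{5}{2} + 80 = \frac{155}{2}$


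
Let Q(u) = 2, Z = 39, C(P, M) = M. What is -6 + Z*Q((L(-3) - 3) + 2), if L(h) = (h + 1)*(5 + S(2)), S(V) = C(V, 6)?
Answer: 72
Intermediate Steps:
S(V) = 6
L(h) = 11 + 11*h (L(h) = (h + 1)*(5 + 6) = (1 + h)*11 = 11 + 11*h)
-6 + Z*Q((L(-3) - 3) + 2) = -6 + 39*2 = -6 + 78 = 72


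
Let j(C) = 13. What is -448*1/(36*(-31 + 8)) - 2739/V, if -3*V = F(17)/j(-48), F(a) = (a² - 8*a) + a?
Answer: 22130987/35190 ≈ 628.90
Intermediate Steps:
F(a) = a² - 7*a
V = -170/39 (V = -17*(-7 + 17)/(3*13) = -17*10/(3*13) = -170/(3*13) = -⅓*170/13 = -170/39 ≈ -4.3590)
-448*1/(36*(-31 + 8)) - 2739/V = -448*1/(36*(-31 + 8)) - 2739/(-170/39) = -448/((-23*36)) - 2739*(-39/170) = -448/(-828) + 106821/170 = -448*(-1/828) + 106821/170 = 112/207 + 106821/170 = 22130987/35190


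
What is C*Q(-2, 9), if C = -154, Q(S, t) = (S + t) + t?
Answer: -2464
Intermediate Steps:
Q(S, t) = S + 2*t
C*Q(-2, 9) = -154*(-2 + 2*9) = -154*(-2 + 18) = -154*16 = -2464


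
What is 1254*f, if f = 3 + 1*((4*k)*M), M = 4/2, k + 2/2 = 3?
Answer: 23826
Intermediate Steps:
k = 2 (k = -1 + 3 = 2)
M = 2 (M = 4*(½) = 2)
f = 19 (f = 3 + 1*((4*2)*2) = 3 + 1*(8*2) = 3 + 1*16 = 3 + 16 = 19)
1254*f = 1254*19 = 23826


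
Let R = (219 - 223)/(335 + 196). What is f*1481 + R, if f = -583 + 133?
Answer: -353884954/531 ≈ -6.6645e+5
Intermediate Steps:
R = -4/531 ≈ -0.0075330
f = -450
f*1481 + R = -450*1481 - 4/531 = -666450 - 4/531 = -353884954/531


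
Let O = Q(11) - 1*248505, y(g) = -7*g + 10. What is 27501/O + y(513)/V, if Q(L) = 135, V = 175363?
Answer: -1904023611/14518302770 ≈ -0.13115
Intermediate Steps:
y(g) = 10 - 7*g
O = -248370 (O = 135 - 1*248505 = 135 - 248505 = -248370)
27501/O + y(513)/V = 27501/(-248370) + (10 - 7*513)/175363 = 27501*(-1/248370) + (10 - 3591)*(1/175363) = -9167/82790 - 3581*1/175363 = -9167/82790 - 3581/175363 = -1904023611/14518302770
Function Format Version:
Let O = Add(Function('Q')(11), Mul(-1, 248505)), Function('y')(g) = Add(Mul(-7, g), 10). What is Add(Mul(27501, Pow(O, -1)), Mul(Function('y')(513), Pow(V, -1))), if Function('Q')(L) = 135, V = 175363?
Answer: Rational(-1904023611, 14518302770) ≈ -0.13115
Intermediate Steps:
Function('y')(g) = Add(10, Mul(-7, g))
O = -248370 (O = Add(135, Mul(-1, 248505)) = Add(135, -248505) = -248370)
Add(Mul(27501, Pow(O, -1)), Mul(Function('y')(513), Pow(V, -1))) = Add(Mul(27501, Pow(-248370, -1)), Mul(Add(10, Mul(-7, 513)), Pow(175363, -1))) = Add(Mul(27501, Rational(-1, 248370)), Mul(Add(10, -3591), Rational(1, 175363))) = Add(Rational(-9167, 82790), Mul(-3581, Rational(1, 175363))) = Add(Rational(-9167, 82790), Rational(-3581, 175363)) = Rational(-1904023611, 14518302770)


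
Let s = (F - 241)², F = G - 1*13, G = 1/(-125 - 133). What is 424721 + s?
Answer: 32565702733/66564 ≈ 4.8924e+5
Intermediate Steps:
G = -1/258 (G = 1/(-258) = -1/258 ≈ -0.0038760)
F = -3355/258 (F = -1/258 - 1*13 = -1/258 - 13 = -3355/258 ≈ -13.004)
s = 4294574089/66564 (s = (-3355/258 - 241)² = (-65533/258)² = 4294574089/66564 ≈ 64518.)
424721 + s = 424721 + 4294574089/66564 = 32565702733/66564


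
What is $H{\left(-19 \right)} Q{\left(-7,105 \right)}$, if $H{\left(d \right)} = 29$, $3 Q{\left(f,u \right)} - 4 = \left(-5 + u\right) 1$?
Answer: $\frac{3016}{3} \approx 1005.3$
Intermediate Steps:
$Q{\left(f,u \right)} = - \frac{1}{3} + \frac{u}{3}$ ($Q{\left(f,u \right)} = \frac{4}{3} + \frac{\left(-5 + u\right) 1}{3} = \frac{4}{3} + \frac{-5 + u}{3} = \frac{4}{3} + \left(- \frac{5}{3} + \frac{u}{3}\right) = - \frac{1}{3} + \frac{u}{3}$)
$H{\left(-19 \right)} Q{\left(-7,105 \right)} = 29 \left(- \frac{1}{3} + \frac{1}{3} \cdot 105\right) = 29 \left(- \frac{1}{3} + 35\right) = 29 \cdot \frac{104}{3} = \frac{3016}{3}$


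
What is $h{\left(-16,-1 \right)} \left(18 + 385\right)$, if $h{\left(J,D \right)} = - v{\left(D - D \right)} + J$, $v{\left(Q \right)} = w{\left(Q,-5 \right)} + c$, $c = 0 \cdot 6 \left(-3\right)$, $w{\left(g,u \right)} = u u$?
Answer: $-16523$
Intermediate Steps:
$w{\left(g,u \right)} = u^{2}$
$c = 0$ ($c = 0 \left(-3\right) = 0$)
$v{\left(Q \right)} = 25$ ($v{\left(Q \right)} = \left(-5\right)^{2} + 0 = 25 + 0 = 25$)
$h{\left(J,D \right)} = -25 + J$ ($h{\left(J,D \right)} = \left(-1\right) 25 + J = -25 + J$)
$h{\left(-16,-1 \right)} \left(18 + 385\right) = \left(-25 - 16\right) \left(18 + 385\right) = \left(-41\right) 403 = -16523$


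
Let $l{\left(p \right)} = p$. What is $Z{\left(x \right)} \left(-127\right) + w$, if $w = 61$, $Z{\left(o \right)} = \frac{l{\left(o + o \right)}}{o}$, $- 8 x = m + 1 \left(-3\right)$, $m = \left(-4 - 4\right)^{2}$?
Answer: $-193$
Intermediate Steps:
$m = 64$ ($m = \left(-8\right)^{2} = 64$)
$x = - \frac{61}{8}$ ($x = - \frac{64 + 1 \left(-3\right)}{8} = - \frac{64 - 3}{8} = \left(- \frac{1}{8}\right) 61 = - \frac{61}{8} \approx -7.625$)
$Z{\left(o \right)} = 2$ ($Z{\left(o \right)} = \frac{o + o}{o} = \frac{2 o}{o} = 2$)
$Z{\left(x \right)} \left(-127\right) + w = 2 \left(-127\right) + 61 = -254 + 61 = -193$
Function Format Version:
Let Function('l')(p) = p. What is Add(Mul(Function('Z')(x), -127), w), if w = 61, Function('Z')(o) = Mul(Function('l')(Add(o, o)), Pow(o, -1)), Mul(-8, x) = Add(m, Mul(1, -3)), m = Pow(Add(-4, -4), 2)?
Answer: -193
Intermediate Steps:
m = 64 (m = Pow(-8, 2) = 64)
x = Rational(-61, 8) (x = Mul(Rational(-1, 8), Add(64, Mul(1, -3))) = Mul(Rational(-1, 8), Add(64, -3)) = Mul(Rational(-1, 8), 61) = Rational(-61, 8) ≈ -7.6250)
Function('Z')(o) = 2 (Function('Z')(o) = Mul(Add(o, o), Pow(o, -1)) = Mul(Mul(2, o), Pow(o, -1)) = 2)
Add(Mul(Function('Z')(x), -127), w) = Add(Mul(2, -127), 61) = Add(-254, 61) = -193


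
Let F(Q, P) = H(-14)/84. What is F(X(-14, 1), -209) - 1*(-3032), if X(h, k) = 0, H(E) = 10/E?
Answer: 1782811/588 ≈ 3032.0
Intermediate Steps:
F(Q, P) = -5/588 (F(Q, P) = (10/(-14))/84 = (10*(-1/14))*(1/84) = -5/7*1/84 = -5/588)
F(X(-14, 1), -209) - 1*(-3032) = -5/588 - 1*(-3032) = -5/588 + 3032 = 1782811/588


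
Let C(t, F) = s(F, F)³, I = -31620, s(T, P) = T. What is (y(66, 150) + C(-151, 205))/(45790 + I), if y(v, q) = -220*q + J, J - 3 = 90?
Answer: 4291109/7085 ≈ 605.66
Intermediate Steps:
J = 93 (J = 3 + 90 = 93)
C(t, F) = F³
y(v, q) = 93 - 220*q (y(v, q) = -220*q + 93 = 93 - 220*q)
(y(66, 150) + C(-151, 205))/(45790 + I) = ((93 - 220*150) + 205³)/(45790 - 31620) = ((93 - 33000) + 8615125)/14170 = (-32907 + 8615125)*(1/14170) = 8582218*(1/14170) = 4291109/7085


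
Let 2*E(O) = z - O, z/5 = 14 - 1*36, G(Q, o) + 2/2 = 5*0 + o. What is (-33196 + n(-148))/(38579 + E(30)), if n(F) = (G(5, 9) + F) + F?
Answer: -33484/38509 ≈ -0.86951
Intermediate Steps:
G(Q, o) = -1 + o (G(Q, o) = -1 + (5*0 + o) = -1 + (0 + o) = -1 + o)
z = -110 (z = 5*(14 - 1*36) = 5*(14 - 36) = 5*(-22) = -110)
n(F) = 8 + 2*F (n(F) = ((-1 + 9) + F) + F = (8 + F) + F = 8 + 2*F)
E(O) = -55 - O/2 (E(O) = (-110 - O)/2 = -55 - O/2)
(-33196 + n(-148))/(38579 + E(30)) = (-33196 + (8 + 2*(-148)))/(38579 + (-55 - 1/2*30)) = (-33196 + (8 - 296))/(38579 + (-55 - 15)) = (-33196 - 288)/(38579 - 70) = -33484/38509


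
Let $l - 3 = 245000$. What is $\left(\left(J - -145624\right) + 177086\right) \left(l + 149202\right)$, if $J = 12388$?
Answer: $132097307090$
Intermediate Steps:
$l = 245003$ ($l = 3 + 245000 = 245003$)
$\left(\left(J - -145624\right) + 177086\right) \left(l + 149202\right) = \left(\left(12388 - -145624\right) + 177086\right) \left(245003 + 149202\right) = \left(\left(12388 + 145624\right) + 177086\right) 394205 = \left(158012 + 177086\right) 394205 = 335098 \cdot 394205 = 132097307090$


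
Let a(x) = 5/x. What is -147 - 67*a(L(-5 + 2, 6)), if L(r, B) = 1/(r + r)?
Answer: 1863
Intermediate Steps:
L(r, B) = 1/(2*r)
-147 - 67*a(L(-5 + 2, 6)) = -147 - 335/(1/(2*(-5 + 2))) = -147 - 335/((½)/(-3)) = -147 - 335/((½)*(-⅓)) = -147 - 335/(-⅙) = -147 - 335*(-6) = -147 - 67*(-30) = -147 + 2010 = 1863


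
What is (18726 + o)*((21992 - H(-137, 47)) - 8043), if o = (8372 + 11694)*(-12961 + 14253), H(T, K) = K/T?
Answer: 49580536817880/137 ≈ 3.6190e+11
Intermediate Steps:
o = 25925272 (o = 20066*1292 = 25925272)
(18726 + o)*((21992 - H(-137, 47)) - 8043) = (18726 + 25925272)*((21992 - 47/(-137)) - 8043) = 25943998*((21992 - 47*(-1)/137) - 8043) = 25943998*((21992 - 1*(-47/137)) - 8043) = 25943998*((21992 + 47/137) - 8043) = 25943998*(3012951/137 - 8043) = 25943998*(1911060/137) = 49580536817880/137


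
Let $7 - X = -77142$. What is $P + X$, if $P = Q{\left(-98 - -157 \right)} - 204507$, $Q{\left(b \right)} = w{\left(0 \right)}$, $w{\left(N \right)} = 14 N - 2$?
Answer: $-127360$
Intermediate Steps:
$X = 77149$ ($X = 7 - -77142 = 7 + 77142 = 77149$)
$w{\left(N \right)} = -2 + 14 N$
$Q{\left(b \right)} = -2$ ($Q{\left(b \right)} = -2 + 14 \cdot 0 = -2 + 0 = -2$)
$P = -204509$ ($P = -2 - 204507 = -204509$)
$P + X = -204509 + 77149 = -127360$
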